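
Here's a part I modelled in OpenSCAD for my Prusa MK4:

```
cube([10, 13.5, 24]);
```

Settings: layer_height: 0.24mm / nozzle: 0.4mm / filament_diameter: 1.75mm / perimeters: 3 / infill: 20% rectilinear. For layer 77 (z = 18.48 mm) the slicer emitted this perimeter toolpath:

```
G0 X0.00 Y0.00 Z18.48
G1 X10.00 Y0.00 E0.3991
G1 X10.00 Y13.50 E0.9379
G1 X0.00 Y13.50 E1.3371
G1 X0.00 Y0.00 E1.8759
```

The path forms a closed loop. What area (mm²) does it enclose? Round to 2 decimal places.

Apply the shoelace formula to the sequence of (X, Y) vertices; enclosed area = 135.00 mm².

135.00 mm²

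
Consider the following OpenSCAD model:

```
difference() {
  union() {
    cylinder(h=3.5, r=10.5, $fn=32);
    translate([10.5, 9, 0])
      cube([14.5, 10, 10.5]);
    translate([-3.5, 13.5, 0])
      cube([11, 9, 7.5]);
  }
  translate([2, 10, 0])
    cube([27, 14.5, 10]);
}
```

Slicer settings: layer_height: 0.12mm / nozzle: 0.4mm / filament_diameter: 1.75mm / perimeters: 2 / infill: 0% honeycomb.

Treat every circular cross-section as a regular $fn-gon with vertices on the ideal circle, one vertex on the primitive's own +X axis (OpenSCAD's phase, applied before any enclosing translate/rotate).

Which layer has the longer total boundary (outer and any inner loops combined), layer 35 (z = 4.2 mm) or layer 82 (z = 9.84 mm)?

Layer 35 (z = 4.2): the cylinder does not reach this height (z outside [0, 3.5]); the cube at (10.5, 9) is present — its section is the full 14.5×10 rectangle (perimeter 49.00 mm); the cube at (-3.5, 13.5) (footprint 11×9) is included at this height (perimeter 40.00 mm); Combining (union): the 2 present regions are separate (no shared area or edge), so areas and boundary lengths simply add and each stays a separate island — boundary = 89.00 mm; the 27×14.5 cube at (2, 10) contributes its full rectangle (perimeter 83.00 mm); Taking the first minus the rest: starting from the result so far, the 27×14.5 cube at (2, 10) partially overlaps it — only the 180.00 mm² overlap (of its 391.50 mm²) is removed, clipping the outline — boundary = 60.00 mm. So its perimeter = 60.00 mm. Layer 82 (z = 9.84): the cylinder does not reach this height (z outside [0, 3.5]); the 14.5×10 cube at (10.5, 9) contributes its full rectangle (perimeter 49.00 mm); the cube at (-3.5, 13.5) is absent (z outside [0, 7.5]); Merging all regions: only the 14.5×10 cube at (10.5, 9) is present, so the union is just that shape — boundary = 49.00 mm; the cube at (2, 10) (footprint 27×14.5) is included at this height (perimeter 83.00 mm); Subtracting the remaining from the first: starting from the result so far, the 27×14.5 cube at (2, 10) partially overlaps it — only the 130.50 mm² overlap (of its 391.50 mm²) is removed, clipping the outline — boundary = 31.00 mm. So its perimeter = 31.00 mm. Layer 35 is larger (60.00 vs 31.00 mm).

layer 35 (z = 4.2 mm)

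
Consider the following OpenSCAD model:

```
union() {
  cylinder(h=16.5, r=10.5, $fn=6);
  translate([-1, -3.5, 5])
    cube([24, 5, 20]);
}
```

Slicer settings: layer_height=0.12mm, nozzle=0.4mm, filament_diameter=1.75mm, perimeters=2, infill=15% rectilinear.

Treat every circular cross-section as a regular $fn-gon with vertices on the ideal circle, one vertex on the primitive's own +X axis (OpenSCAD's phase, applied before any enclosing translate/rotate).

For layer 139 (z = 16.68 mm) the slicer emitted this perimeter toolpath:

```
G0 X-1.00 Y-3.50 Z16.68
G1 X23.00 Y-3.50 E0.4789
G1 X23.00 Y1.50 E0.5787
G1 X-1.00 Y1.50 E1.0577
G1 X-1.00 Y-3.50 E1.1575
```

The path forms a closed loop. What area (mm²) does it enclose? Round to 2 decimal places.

Apply the shoelace formula to the sequence of (X, Y) vertices; enclosed area = 120.00 mm².

120.00 mm²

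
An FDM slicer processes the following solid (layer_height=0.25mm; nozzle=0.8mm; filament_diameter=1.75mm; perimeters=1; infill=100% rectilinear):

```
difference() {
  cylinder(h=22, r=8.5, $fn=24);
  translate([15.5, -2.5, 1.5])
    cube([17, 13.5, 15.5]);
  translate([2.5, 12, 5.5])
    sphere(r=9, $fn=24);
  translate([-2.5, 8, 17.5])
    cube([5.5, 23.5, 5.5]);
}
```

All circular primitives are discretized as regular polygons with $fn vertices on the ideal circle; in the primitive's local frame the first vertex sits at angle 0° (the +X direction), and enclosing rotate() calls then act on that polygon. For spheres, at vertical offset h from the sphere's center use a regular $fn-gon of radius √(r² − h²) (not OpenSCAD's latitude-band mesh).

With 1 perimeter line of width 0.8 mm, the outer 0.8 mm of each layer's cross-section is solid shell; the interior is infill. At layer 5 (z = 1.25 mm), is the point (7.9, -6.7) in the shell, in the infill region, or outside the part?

outside

At z = 1.25 mm: the cylinder: section is a regular 24-gon, circumradius r=8.5; the cube at (15.5, -2.5) is absent (z outside [1.5, 17]); the r=9 sphere at (2.5, 12) contributes a regular 24-gon of circumradius √(9²−4.25²) = 7.933; the cube at (-2.5, 8) is not intersected at this z (z outside [17.5, 23]); After the difference (first − rest): starting from the r=8.5 cylinder, the r=9 sphere at (2.5, 12) partially overlaps it — only the 30.19 mm² overlap (of its 195.47 mm²) is removed, clipping the outline — 1 connected region. Overall, the cross-section is a single solid region. The nearest boundary edge runs (7.36, -4.25)→(6.01, -6.01); distance from the point to it = 1.92 mm. The point is not inside any of the regions above, so it lies outside the cross-section (1.92 mm from the nearest boundary).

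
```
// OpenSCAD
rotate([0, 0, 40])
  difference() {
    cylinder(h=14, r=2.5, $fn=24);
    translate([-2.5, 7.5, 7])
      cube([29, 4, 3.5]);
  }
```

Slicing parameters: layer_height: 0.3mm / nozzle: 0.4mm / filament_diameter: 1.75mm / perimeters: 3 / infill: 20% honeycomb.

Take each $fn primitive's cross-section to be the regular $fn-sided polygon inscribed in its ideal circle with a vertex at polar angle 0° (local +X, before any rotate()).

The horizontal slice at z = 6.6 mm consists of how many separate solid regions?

1

At z = 6.6 mm: the cylinder: section is a regular 24-gon, circumradius r=2.5; the cube at (-2.5, 7.5) does not reach this height (z outside [7, 10.5]); Subtracting the remaining from the first: none of the subtracted shapes is present at this height, so the r=2.5 cylinder is unchanged — 1 connected region; (whole slice rotated 40° about Z — lengths, areas and connectivity unchanged). The result has 1 disconnected region.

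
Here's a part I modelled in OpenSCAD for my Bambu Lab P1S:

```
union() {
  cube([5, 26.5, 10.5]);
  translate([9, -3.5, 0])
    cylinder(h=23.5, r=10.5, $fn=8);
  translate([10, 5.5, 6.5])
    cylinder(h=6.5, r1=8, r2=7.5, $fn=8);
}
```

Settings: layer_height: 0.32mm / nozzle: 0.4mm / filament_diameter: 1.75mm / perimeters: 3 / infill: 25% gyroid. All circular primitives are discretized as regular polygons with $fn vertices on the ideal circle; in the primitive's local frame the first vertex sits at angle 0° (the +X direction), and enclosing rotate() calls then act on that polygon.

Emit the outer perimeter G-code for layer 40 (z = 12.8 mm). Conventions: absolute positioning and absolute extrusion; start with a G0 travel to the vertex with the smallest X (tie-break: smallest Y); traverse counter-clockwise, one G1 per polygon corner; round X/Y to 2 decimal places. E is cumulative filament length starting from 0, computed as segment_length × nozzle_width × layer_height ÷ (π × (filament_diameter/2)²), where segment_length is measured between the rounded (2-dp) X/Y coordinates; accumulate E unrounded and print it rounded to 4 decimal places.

At z = 12.8 mm: the cube is not intersected at this z (z outside [0, 10.5]); the cylinder at (9, -3.5): section is a regular 8-gon, circumradius r=10.5; the cone at (10, 5.5): at t=0.969 of its height the radius interpolates to r₁+(r₂−r₁)t = 7.515, giving a regular 8-gon of that circumradius; Merging all regions: the regions partially overlap (shared area 79.51 mm²), so overlapping operands fuse into one piece — 1 connected region. The outline is a single polygon with 13 vertices. Extrusion per mm of travel: 0.4 × 0.32 / (π × 0.875²) = 0.053216. Accumulating E over each segment gives final E = 4.0163.

G0 X-1.50 Y-3.50 Z12.80
G1 X1.58 Y-10.92 E0.4275
G1 X9.00 Y-14.00 E0.8551
G1 X16.42 Y-10.92 E1.2826
G1 X19.50 Y-3.50 E1.7101
G1 X16.64 Y3.40 E2.1076
G1 X17.52 Y5.50 E2.2288
G1 X15.31 Y10.81 E2.5349
G1 X10.00 Y13.02 E2.8409
G1 X4.69 Y10.81 E3.1470
G1 X2.48 Y5.50 E3.4531
G1 X2.91 Y4.48 E3.5120
G1 X1.58 Y3.92 E3.5888
G1 X-1.50 Y-3.50 E4.0163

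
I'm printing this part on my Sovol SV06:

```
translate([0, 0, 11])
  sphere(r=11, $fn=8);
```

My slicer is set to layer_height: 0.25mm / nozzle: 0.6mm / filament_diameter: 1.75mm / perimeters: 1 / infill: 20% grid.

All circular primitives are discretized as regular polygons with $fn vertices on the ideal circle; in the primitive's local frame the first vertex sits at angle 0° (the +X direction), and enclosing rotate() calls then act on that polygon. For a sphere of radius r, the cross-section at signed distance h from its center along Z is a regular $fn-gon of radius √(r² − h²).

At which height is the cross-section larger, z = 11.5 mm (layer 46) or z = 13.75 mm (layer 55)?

Layer 46 (z = 11.5): the r=11 sphere contributes a regular 8-gon of circumradius √(11²−0.5²) = 10.989 (area = (8/2)·10.989²·sin(360°/8) = 341.53 mm²). So its area = 341.53 mm². Layer 55 (z = 13.75): the r=11 sphere contributes a regular 8-gon of circumradius √(11²−2.75²) = 10.651 (area = (8/2)·10.651²·sin(360°/8) = 320.85 mm²). So its area = 320.85 mm². Layer 46 is larger (341.53 vs 320.85 mm²).

layer 46 (z = 11.5 mm)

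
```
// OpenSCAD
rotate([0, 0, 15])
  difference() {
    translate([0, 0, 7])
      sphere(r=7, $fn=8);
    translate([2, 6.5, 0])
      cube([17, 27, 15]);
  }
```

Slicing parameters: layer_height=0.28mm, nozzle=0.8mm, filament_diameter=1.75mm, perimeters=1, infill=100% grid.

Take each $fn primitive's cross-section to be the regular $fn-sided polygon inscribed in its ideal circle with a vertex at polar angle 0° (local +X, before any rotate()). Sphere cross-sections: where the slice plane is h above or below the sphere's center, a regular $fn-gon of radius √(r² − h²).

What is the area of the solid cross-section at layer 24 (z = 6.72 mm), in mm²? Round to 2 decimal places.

138.37 mm²

At z = 6.72 mm: the sphere: section is a regular 8-gon, circumradius = √(r²−h²) = √(7²−0.28²) = 6.994 (area = (8/2)·6.994²·sin(360°/8) = 138.37 mm²); the 17×27 cube at (2, 6.5) contributes its full rectangle (area 459.00 mm²); After the difference (first − rest): starting from the r=7 sphere (138.37 mm²), the 17×27 cube at (2, 6.5) misses the remaining region (no effect) — area = 138.37 mm²; (whole slice rotated 15° about Z — lengths, areas and connectivity unchanged). Overall, the cross-section is a single solid region. Net area = 138.37 mm².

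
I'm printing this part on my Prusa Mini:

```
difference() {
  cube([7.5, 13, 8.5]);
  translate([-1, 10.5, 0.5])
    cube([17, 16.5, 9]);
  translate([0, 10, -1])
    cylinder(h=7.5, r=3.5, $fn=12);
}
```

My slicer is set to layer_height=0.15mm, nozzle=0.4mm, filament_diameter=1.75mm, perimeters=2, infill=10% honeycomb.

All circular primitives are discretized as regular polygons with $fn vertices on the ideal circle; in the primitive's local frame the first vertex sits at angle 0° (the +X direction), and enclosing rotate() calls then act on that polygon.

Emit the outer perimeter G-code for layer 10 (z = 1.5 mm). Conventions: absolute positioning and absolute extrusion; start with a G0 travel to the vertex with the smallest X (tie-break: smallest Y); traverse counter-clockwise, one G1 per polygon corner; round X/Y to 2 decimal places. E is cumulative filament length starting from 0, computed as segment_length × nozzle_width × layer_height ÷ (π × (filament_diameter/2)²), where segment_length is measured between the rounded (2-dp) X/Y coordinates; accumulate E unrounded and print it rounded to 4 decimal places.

G0 X0.00 Y0.00 Z1.50
G1 X7.50 Y0.00 E0.1871
G1 X7.50 Y10.50 E0.4490
G1 X3.37 Y10.50 E0.5520
G1 X3.50 Y10.00 E0.5649
G1 X3.03 Y8.25 E0.6101
G1 X1.75 Y6.97 E0.6553
G1 X0.00 Y6.50 E0.7005
G1 X0.00 Y0.00 E0.8626

At z = 1.5 mm: the cube is present — its section is the full 7.5×13 rectangle; the cube at (-1, 10.5) is present — its section is the full 17×16.5 rectangle; the r=3.5 cylinder at (0, 10) gives a regular 12-gon of circumradius 3.5 (constant along its height); Taking the first minus the rest: starting from the 7.5×13 cube, the 17×16.5 cube at (-1, 10.5) partially overlaps it — only the 18.75 mm² overlap (of its 280.50 mm²) is removed, clipping the outline; the r=3.5 cylinder at (0, 10) partially overlaps it — only the 10.90 mm² overlap (of its 36.75 mm²) is removed, clipping the outline — 1 connected region. The outline is a single polygon with 8 vertices. Extrusion per mm of travel: 0.4 × 0.15 / (π × 0.875²) = 0.024945. Accumulating E over each segment gives final E = 0.8626.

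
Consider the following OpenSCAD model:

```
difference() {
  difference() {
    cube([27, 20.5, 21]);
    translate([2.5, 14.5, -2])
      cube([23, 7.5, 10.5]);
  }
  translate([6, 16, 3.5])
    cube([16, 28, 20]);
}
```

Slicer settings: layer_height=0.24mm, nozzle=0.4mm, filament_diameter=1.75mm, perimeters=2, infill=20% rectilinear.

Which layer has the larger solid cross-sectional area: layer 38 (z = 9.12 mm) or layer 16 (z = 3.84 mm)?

Layer 38 (z = 9.12): the cube is present — its section is the full 27×20.5 rectangle (area 553.50 mm²); the cube at (2.5, 14.5) is absent (z outside [-2, 8.5]); Taking the first minus the rest: none of the subtracted shapes is present at this height, so the 27×20.5 cube is unchanged — area = 553.50 mm²; the cube at (6, 16) (footprint 16×28) is included at this height (area 448.00 mm²); Subtracting the remaining from the first: starting from that combined region (553.50 mm²), the 16×28 cube at (6, 16) partially overlaps it — only the 72.00 mm² overlap (of its 448.00 mm²) is removed, clipping the outline — area = 481.50 mm². So its area = 481.50 mm². Layer 16 (z = 3.84): the cube is present — its section is the full 27×20.5 rectangle (area 553.50 mm²); the 23×7.5 cube at (2.5, 14.5) contributes its full rectangle (area 172.50 mm²); After the difference (first − rest): starting from the 27×20.5 cube (553.50 mm²), the 23×7.5 cube at (2.5, 14.5) partially overlaps it — only the 138.00 mm² overlap (of its 172.50 mm²) is removed, clipping the outline — area = 415.50 mm²; the cube at (6, 16) (footprint 16×28) is included at this height (area 448.00 mm²); Taking the first minus the rest: starting from the result so far (415.50 mm²), the 16×28 cube at (6, 16) misses the remaining region (no effect) — area = 415.50 mm². So its area = 415.50 mm². Layer 38 is larger (481.50 vs 415.50 mm²).

layer 38 (z = 9.12 mm)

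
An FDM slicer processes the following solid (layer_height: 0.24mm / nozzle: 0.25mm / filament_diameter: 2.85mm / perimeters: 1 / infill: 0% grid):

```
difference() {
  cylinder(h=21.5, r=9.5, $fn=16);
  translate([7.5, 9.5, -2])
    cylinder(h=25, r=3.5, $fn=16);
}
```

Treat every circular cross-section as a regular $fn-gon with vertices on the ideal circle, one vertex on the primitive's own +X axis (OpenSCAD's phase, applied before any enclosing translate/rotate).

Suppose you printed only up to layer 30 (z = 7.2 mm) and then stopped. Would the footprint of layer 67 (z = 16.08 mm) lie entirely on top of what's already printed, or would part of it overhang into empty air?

Compare the two slices. At z = 7.2: the cylinder: section is a regular 16-gon, circumradius r=9.5 (area = (16/2)·9.500²·sin(360°/16) = 276.30 mm²); the r=3.5 cylinder at (7.5, 9.5) contributes a regular 16-gon of circumradius 3.5 (area = (16/2)·3.500²·sin(360°/16) = 37.50 mm²); Subtracting the remaining from the first: starting from the r=9.5 cylinder (276.30 mm²), the r=3.5 cylinder at (7.5, 9.5) partially overlaps it — only the 1.83 mm² overlap (of its 37.50 mm²) is removed, clipping the outline — area = 274.46 mm². At z = 16.08: the r=9.5 cylinder gives a regular 16-gon of circumradius 9.5 (constant along its height) (area = (16/2)·9.500²·sin(360°/16) = 276.30 mm²); the cylinder at (7.5, 9.5): section is a regular 16-gon, circumradius r=3.5 (area = (16/2)·3.500²·sin(360°/16) = 37.50 mm²); Subtracting the remaining from the first: starting from the r=9.5 cylinder (276.30 mm²), the r=3.5 cylinder at (7.5, 9.5) partially overlaps it — only the 1.83 mm² overlap (of its 37.50 mm²) is removed, clipping the outline — area = 274.46 mm². Checking containment: the cross-section at z = 16.08 is a subset of the cross-section at z = 7.2.

entirely on top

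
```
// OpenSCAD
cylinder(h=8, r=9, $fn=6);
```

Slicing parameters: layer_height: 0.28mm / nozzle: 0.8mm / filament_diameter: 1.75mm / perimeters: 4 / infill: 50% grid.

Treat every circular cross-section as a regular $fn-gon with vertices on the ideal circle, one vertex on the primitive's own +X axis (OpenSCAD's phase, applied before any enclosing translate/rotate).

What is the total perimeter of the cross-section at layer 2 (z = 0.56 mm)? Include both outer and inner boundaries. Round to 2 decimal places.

At z = 0.56 mm: the cylinder: section is a regular 6-gon, circumradius r=9 (perimeter = 2·6·9.000·sin(180°/6) = 54.00 mm). Overall, the cross-section is a single solid region. Total boundary length (outer) = 54.00 mm.

54.00 mm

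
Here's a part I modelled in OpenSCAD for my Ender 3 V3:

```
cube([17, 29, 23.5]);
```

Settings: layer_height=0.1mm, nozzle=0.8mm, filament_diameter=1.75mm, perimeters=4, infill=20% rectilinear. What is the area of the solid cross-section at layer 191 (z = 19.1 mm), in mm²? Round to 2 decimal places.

493.00 mm²

At z = 19.1 mm: the cube (footprint 17×29) is included at this height (area 493.00 mm²). Overall, the cross-section is a single solid region. Net area = 493.00 mm².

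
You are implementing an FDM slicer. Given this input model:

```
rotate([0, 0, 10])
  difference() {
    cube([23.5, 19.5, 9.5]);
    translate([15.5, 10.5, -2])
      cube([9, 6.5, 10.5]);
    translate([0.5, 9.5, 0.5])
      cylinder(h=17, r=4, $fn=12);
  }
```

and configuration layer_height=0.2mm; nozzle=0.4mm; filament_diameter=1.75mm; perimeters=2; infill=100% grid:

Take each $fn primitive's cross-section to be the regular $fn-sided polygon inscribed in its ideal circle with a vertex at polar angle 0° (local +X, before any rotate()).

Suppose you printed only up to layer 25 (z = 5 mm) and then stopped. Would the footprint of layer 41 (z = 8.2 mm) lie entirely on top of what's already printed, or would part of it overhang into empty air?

entirely on top

Compare the two slices. At z = 5: the cube is present — its section is the full 23.5×19.5 rectangle (area 458.25 mm²); the 9×6.5 cube at (15.5, 10.5) contributes its full rectangle (area 58.50 mm²); the r=4 cylinder at (0.5, 9.5) gives a regular 12-gon of circumradius 4 (constant along its height) (area = (12/2)·4.000²·sin(360°/12) = 48.00 mm²); Taking the first minus the rest: starting from the 23.5×19.5 cube (458.25 mm²), the 9×6.5 cube at (15.5, 10.5) partially overlaps it — only the 52.00 mm² overlap (of its 58.50 mm²) is removed, clipping the outline; the r=4 cylinder at (0.5, 9.5) partially overlaps it — only the 27.93 mm² overlap (of its 48.00 mm²) is removed, clipping the outline — area = 378.32 mm²; (whole slice rotated 10° about Z — lengths, areas and connectivity unchanged). At z = 8.2: the cube (footprint 23.5×19.5) is included at this height (area 458.25 mm²); the cube at (15.5, 10.5) (footprint 9×6.5) is included at this height (area 58.50 mm²); the cylinder at (0.5, 9.5): section is a regular 12-gon, circumradius r=4 (area = (12/2)·4.000²·sin(360°/12) = 48.00 mm²); Taking the first minus the rest: starting from the 23.5×19.5 cube (458.25 mm²), the 9×6.5 cube at (15.5, 10.5) partially overlaps it — only the 52.00 mm² overlap (of its 58.50 mm²) is removed, clipping the outline; the r=4 cylinder at (0.5, 9.5) partially overlaps it — only the 27.93 mm² overlap (of its 48.00 mm²) is removed, clipping the outline — area = 378.32 mm²; (whole slice rotated 10° about Z — lengths, areas and connectivity unchanged). Checking containment: the cross-section at z = 8.2 is a subset of the cross-section at z = 5.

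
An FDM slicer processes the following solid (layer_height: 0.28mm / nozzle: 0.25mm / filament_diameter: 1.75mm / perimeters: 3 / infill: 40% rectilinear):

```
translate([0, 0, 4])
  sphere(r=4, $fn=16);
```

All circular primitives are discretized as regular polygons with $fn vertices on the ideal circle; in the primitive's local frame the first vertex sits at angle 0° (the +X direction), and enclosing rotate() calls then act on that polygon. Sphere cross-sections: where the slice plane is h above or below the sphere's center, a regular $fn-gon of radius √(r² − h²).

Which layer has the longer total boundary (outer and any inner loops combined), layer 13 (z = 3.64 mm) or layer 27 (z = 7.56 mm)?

Layer 13 (z = 3.64): the r=4 sphere contributes a regular 16-gon of circumradius √(4²−0.36²) = 3.984 (perimeter = 2·16·3.984·sin(180°/16) = 24.87 mm). So its perimeter = 24.87 mm. Layer 27 (z = 7.56): the r=4 sphere contributes a regular 16-gon of circumradius √(4²−3.56²) = 1.824 (perimeter = 2·16·1.824·sin(180°/16) = 11.39 mm). So its perimeter = 11.39 mm. Layer 13 is larger (24.87 vs 11.39 mm).

layer 13 (z = 3.64 mm)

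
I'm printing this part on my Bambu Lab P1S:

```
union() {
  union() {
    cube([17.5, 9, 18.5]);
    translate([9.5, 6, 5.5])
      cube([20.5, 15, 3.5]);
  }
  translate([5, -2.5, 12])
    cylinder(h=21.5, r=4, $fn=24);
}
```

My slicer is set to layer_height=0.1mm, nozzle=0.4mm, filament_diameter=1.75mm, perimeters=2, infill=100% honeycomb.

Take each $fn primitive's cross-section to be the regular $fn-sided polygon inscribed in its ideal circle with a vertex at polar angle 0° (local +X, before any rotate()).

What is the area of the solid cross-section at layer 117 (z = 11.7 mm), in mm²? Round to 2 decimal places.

157.50 mm²

At z = 11.7 mm: the 17.5×9 cube contributes its full rectangle (area 157.50 mm²); the cube at (9.5, 6) does not reach this height (z outside [5.5, 9]); Merging all regions: only the 17.5×9 cube is present, so the union is just that shape — area = 157.50 mm²; the cylinder at (5, -2.5) does not reach this height (z outside [12, 33.5]); Taking the union: only the result so far is present, so the union is just that shape — area = 157.50 mm². Overall, the cross-section is a single solid region. Net area = 157.50 mm².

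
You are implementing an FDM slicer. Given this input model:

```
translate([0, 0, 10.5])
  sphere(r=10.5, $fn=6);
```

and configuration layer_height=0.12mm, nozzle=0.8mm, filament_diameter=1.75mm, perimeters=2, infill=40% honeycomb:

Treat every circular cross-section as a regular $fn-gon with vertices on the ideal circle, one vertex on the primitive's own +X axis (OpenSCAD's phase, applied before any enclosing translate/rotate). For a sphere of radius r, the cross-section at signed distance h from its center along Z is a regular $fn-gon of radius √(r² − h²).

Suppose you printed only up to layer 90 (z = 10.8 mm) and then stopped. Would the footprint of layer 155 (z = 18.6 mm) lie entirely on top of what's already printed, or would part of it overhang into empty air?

entirely on top

Compare the two slices. At z = 10.8: the r=10.5 sphere contributes a regular 6-gon of circumradius √(10.5²−0.3²) = 10.496 (area = (6/2)·10.496²·sin(360°/6) = 286.20 mm²). At z = 18.6: the sphere: section is a regular 6-gon, circumradius = √(r²−h²) = √(10.5²−8.1²) = 6.681 (area = (6/2)·6.681²·sin(360°/6) = 115.98 mm²). Checking containment: the cross-section at z = 18.6 is a subset of the cross-section at z = 10.8.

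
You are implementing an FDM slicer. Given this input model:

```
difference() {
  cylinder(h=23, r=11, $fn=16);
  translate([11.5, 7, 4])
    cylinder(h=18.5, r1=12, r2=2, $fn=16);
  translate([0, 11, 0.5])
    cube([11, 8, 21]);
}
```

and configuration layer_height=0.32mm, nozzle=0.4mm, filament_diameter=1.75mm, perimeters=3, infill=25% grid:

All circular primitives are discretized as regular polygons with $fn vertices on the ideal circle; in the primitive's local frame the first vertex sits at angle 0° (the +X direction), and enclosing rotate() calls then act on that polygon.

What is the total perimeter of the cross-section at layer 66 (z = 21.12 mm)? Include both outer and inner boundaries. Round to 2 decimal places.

68.68 mm

At z = 21.12 mm: the cylinder: section is a regular 16-gon, circumradius r=11 (perimeter = 2·16·11.000·sin(180°/16) = 68.67 mm); the cone at (11.5, 7): at t=0.925 of its height the radius interpolates to r₁+(r₂−r₁)t = 2.746, giving a regular 16-gon of that circumradius (perimeter = 2·16·2.746·sin(180°/16) = 17.14 mm); the cube at (0, 11) (footprint 11×8) is included at this height (perimeter 38.00 mm); Taking the first minus the rest: starting from the r=11 cylinder, the cone at (11.5, 7) partially overlaps it — only the 0.04 mm² overlap (of its 23.08 mm²) is removed, clipping the outline; the 11×8 cube at (0, 11) misses the remaining region (no effect) — boundary = 68.68 mm. Overall, the cross-section is a single solid region. Total boundary length (outer) = 68.68 mm.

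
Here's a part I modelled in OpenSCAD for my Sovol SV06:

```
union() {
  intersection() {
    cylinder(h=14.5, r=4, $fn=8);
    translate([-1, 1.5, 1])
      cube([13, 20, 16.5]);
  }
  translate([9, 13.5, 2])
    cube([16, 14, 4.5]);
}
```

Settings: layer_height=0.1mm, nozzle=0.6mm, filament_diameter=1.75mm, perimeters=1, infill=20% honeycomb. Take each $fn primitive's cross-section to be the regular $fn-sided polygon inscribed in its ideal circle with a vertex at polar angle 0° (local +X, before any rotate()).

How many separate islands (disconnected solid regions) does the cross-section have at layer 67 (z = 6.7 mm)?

At z = 6.7 mm: the cylinder: section is a regular 8-gon, circumradius r=4; the 13×20 cube at (-1, 1.5) contributes its full rectangle; After intersecting: the 13×20 cube at (-1, 1.5) partially overlaps the r=4 cylinder; clipping to the common part keeps 8.07 mm² — 1 connected region; the cube at (9, 13.5) is not intersected at this z (z outside [2, 6.5]); Taking the union: only that combined region is present, so the union is just that shape — 1 connected region. Overall, the cross-section is a single solid region. Island count = 1.

1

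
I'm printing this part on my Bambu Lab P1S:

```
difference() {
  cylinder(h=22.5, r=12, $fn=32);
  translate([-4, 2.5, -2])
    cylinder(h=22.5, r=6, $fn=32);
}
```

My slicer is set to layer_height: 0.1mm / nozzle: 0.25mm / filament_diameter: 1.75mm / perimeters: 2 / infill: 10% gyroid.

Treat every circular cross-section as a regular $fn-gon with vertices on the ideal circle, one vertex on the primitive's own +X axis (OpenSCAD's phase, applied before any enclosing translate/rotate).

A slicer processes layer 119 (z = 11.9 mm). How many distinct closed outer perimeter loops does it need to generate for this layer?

1

At z = 11.9 mm: the cylinder: section is a regular 32-gon, circumradius r=12; the r=6 cylinder at (-4, 2.5) contributes a regular 32-gon of circumradius 6; Taking the first minus the rest: starting from the r=12 cylinder, the r=6 cylinder at (-4, 2.5) lies wholly inside it (removes its full 112.37 mm² and its 37.64 mm outline becomes a hole wall) — 1 connected region with 1 hole. The result has 1 disconnected region.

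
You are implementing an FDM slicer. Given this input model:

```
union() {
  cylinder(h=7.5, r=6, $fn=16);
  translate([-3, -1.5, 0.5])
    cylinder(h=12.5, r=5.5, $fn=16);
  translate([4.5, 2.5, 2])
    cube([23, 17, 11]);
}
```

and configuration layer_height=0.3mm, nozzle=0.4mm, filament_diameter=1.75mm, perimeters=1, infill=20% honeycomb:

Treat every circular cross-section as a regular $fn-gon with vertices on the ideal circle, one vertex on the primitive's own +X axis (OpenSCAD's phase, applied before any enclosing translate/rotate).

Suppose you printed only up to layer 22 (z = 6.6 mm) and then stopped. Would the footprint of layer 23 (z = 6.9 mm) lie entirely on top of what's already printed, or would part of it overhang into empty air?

entirely on top

Compare the two slices. At z = 6.6: the cylinder: section is a regular 16-gon, circumradius r=6 (area = (16/2)·6.000²·sin(360°/16) = 110.21 mm²); the r=5.5 cylinder at (-3, -1.5) contributes a regular 16-gon of circumradius 5.5 (area = (16/2)·5.500²·sin(360°/16) = 92.61 mm²); the cube at (4.5, 2.5) (footprint 23×17) is included at this height (area 391.00 mm²); Combining (union): the regions partially overlap — summed areas 593.82 mm² minus the doubly-counted overlap 64.06 mm² gives 529.76 mm² — area = 529.76 mm². At z = 6.9: the r=6 cylinder contributes a regular 16-gon of circumradius 6 (area = (16/2)·6.000²·sin(360°/16) = 110.21 mm²); the r=5.5 cylinder at (-3, -1.5) contributes a regular 16-gon of circumradius 5.5 (area = (16/2)·5.500²·sin(360°/16) = 92.61 mm²); the cube at (4.5, 2.5) is present — its section is the full 23×17 rectangle (area 391.00 mm²); Taking the union: the regions partially overlap — summed areas 593.82 mm² minus the doubly-counted overlap 64.06 mm² gives 529.76 mm² — area = 529.76 mm². Checking containment: the cross-section at z = 6.9 is a subset of the cross-section at z = 6.6.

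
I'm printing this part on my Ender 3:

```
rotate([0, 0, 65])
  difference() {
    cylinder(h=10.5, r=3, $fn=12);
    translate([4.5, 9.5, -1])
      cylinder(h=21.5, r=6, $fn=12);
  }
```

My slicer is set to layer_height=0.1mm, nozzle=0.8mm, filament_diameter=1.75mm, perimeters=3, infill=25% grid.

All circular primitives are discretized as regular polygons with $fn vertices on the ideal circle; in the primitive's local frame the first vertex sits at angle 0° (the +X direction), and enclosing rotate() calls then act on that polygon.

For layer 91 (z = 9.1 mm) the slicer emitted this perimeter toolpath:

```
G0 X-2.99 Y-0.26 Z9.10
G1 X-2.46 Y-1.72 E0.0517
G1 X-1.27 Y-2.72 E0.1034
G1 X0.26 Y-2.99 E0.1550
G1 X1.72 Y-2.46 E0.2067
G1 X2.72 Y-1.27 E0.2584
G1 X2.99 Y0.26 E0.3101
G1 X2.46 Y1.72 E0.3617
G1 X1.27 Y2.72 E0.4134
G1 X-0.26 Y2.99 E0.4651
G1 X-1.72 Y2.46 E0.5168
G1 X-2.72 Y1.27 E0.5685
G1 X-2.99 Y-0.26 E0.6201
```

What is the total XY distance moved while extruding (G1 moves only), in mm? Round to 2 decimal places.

18.64 mm

Sum the Euclidean lengths of each G1 segment: total = 18.64 mm.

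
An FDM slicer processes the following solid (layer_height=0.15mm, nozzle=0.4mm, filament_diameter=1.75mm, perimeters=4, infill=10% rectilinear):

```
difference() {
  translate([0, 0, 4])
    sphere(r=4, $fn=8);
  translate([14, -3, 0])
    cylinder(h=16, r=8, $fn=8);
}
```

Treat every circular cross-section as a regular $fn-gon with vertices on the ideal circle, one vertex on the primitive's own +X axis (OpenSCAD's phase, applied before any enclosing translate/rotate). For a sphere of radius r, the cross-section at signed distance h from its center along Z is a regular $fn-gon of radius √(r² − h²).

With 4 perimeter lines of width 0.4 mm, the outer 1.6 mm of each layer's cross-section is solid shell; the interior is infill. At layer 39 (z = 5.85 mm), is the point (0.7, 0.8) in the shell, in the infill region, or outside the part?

At z = 5.85 mm: the sphere: section is a regular 8-gon, circumradius = √(r²−h²) = √(4²−1.85²) = 3.546; the r=8 cylinder at (14, -3) contributes a regular 8-gon of circumradius 8; Subtracting the remaining from the first: starting from the r=4 sphere, the r=8 cylinder at (14, -3) misses the remaining region (no effect) — 1 connected region. Overall, the cross-section is a single solid region. The nearest boundary edge runs (0.00, 3.55)→(2.51, 2.51); distance from the point to it = 2.27 mm. The point is inside the cross-section and 2.27 mm from the nearest boundary — more than the 1.6 mm shell width (4 × 0.4), so it's in the infill interior.

infill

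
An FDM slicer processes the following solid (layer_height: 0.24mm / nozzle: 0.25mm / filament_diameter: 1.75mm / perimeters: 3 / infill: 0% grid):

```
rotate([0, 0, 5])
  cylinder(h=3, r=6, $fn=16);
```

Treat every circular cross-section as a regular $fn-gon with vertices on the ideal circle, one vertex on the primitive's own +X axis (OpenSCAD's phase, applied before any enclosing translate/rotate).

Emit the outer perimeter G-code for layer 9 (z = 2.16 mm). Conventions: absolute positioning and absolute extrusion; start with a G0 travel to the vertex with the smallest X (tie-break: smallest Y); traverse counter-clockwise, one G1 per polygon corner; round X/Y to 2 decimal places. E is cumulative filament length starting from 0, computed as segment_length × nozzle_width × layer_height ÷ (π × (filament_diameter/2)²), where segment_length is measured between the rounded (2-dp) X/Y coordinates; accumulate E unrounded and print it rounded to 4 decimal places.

G0 X-5.98 Y-0.52 Z2.16
G1 X-5.32 Y-2.77 E0.0585
G1 X-3.86 Y-4.60 E0.1169
G1 X-1.80 Y-5.72 E0.1754
G1 X0.52 Y-5.98 E0.2336
G1 X2.77 Y-5.32 E0.2921
G1 X4.60 Y-3.86 E0.3505
G1 X5.72 Y-1.80 E0.4090
G1 X5.98 Y0.52 E0.4672
G1 X5.32 Y2.77 E0.5257
G1 X3.86 Y4.60 E0.5841
G1 X1.80 Y5.72 E0.6426
G1 X-0.52 Y5.98 E0.7008
G1 X-2.77 Y5.32 E0.7593
G1 X-4.60 Y3.86 E0.8177
G1 X-5.72 Y1.80 E0.8762
G1 X-5.98 Y-0.52 E0.9345

At z = 2.16 mm: the r=6 cylinder contributes a regular 16-gon of circumradius 6; (whole slice rotated 5° about Z — lengths, areas and connectivity unchanged). The outline is a single polygon with 16 vertices. Extrusion per mm of travel: 0.25 × 0.24 / (π × 0.875²) = 0.024945. Accumulating E over each segment gives final E = 0.9345.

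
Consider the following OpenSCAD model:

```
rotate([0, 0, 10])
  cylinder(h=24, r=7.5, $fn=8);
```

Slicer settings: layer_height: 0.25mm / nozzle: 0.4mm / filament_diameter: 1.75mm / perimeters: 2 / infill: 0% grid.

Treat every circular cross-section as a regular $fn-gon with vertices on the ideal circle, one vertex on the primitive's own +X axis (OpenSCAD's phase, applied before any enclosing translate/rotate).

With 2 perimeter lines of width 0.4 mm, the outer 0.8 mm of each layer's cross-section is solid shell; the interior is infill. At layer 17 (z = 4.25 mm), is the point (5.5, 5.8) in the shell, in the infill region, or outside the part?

outside

At z = 4.25 mm: the r=7.5 cylinder contributes a regular 8-gon of circumradius 7.5; (whole slice rotated 10° about Z — lengths, areas and connectivity unchanged). Overall, the cross-section is a single solid region. Undo the 10° rotation: the query point maps to (6.424, 4.757) in the un-rotated model frame. The nearest boundary edge runs (7.50, 0.00)→(5.30, 5.30); distance from the point to it = 0.83 mm. The point is not inside any of the regions above, so it lies outside the cross-section (0.83 mm from the nearest boundary).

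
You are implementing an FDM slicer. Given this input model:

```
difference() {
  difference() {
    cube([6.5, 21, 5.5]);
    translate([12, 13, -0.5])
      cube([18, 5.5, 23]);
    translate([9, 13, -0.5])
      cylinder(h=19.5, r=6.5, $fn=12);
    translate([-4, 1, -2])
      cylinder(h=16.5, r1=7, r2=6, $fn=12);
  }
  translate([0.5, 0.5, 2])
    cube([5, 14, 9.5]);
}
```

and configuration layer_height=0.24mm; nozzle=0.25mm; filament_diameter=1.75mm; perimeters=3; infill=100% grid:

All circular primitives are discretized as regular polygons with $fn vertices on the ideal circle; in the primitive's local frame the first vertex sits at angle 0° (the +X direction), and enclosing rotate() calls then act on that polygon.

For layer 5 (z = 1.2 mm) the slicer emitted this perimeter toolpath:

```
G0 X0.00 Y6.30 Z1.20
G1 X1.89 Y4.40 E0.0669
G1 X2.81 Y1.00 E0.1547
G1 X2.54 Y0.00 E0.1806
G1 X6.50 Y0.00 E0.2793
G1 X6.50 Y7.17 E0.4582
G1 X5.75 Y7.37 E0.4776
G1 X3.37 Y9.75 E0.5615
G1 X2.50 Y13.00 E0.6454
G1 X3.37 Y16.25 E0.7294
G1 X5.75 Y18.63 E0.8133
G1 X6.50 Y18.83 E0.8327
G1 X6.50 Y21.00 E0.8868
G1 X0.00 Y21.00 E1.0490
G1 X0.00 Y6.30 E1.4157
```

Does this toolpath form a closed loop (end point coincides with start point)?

yes

Start point (G0): (0.00, 6.30). End point (last G1): the path returns to the start — closed.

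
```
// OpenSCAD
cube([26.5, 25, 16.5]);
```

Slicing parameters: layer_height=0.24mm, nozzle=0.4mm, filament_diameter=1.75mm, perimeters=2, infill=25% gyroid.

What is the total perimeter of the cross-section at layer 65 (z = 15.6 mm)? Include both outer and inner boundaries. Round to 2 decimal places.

At z = 15.6 mm: the 26.5×25 cube contributes its full rectangle (perimeter 103.00 mm). Overall, the cross-section is a single solid region. Total boundary length (outer) = 103.00 mm.

103.00 mm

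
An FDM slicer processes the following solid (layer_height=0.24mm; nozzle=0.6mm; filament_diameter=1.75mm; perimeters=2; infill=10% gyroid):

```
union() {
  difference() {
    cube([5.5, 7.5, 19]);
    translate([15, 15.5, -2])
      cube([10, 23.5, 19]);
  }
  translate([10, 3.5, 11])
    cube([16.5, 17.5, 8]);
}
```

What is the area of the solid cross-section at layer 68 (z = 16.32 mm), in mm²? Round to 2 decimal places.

330.00 mm²

At z = 16.32 mm: the cube (footprint 5.5×7.5) is included at this height (area 41.25 mm²); the 10×23.5 cube at (15, 15.5) contributes its full rectangle (area 235.00 mm²); Subtracting the remaining from the first: starting from the 5.5×7.5 cube (41.25 mm²), the 10×23.5 cube at (15, 15.5) misses the remaining region (no effect) — area = 41.25 mm²; the cube at (10, 3.5) is present — its section is the full 16.5×17.5 rectangle (area 288.75 mm²); Combining (union): the 2 present regions are separate (no shared area or edge), so areas and boundary lengths simply add and each stays a separate island — area = 330.00 mm². Overall, the cross-section has 2 separate islands. Net area = 330.00 mm².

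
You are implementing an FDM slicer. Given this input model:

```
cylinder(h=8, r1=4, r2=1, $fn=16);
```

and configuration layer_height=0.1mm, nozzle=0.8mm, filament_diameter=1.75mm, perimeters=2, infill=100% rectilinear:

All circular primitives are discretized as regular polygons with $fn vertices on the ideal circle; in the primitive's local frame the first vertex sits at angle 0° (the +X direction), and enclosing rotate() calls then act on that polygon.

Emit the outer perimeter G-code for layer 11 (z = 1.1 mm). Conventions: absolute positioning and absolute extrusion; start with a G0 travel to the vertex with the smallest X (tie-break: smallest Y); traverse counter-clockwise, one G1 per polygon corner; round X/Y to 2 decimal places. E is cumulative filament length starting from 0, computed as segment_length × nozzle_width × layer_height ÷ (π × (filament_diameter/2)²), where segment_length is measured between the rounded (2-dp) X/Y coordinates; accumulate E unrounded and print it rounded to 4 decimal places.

At z = 1.1 mm: the cone: at t=0.138 of its height the radius interpolates to r₁+(r₂−r₁)t = 3.587, giving a regular 16-gon of that circumradius. The outline is a single polygon with 16 vertices. Extrusion per mm of travel: 0.8 × 0.1 / (π × 0.875²) = 0.033260. Accumulating E over each segment gives final E = 0.7448.

G0 X-3.59 Y0.00 Z1.10
G1 X-3.31 Y-1.37 E0.0465
G1 X-2.54 Y-2.54 E0.0931
G1 X-1.37 Y-3.31 E0.1397
G1 X0.00 Y-3.59 E0.1862
G1 X1.37 Y-3.31 E0.2327
G1 X2.54 Y-2.54 E0.2793
G1 X3.31 Y-1.37 E0.3259
G1 X3.59 Y0.00 E0.3724
G1 X3.31 Y1.37 E0.4189
G1 X2.54 Y2.54 E0.4655
G1 X1.37 Y3.31 E0.5121
G1 X0.00 Y3.59 E0.5586
G1 X-1.37 Y3.31 E0.6051
G1 X-2.54 Y2.54 E0.6517
G1 X-3.31 Y1.37 E0.6982
G1 X-3.59 Y0.00 E0.7448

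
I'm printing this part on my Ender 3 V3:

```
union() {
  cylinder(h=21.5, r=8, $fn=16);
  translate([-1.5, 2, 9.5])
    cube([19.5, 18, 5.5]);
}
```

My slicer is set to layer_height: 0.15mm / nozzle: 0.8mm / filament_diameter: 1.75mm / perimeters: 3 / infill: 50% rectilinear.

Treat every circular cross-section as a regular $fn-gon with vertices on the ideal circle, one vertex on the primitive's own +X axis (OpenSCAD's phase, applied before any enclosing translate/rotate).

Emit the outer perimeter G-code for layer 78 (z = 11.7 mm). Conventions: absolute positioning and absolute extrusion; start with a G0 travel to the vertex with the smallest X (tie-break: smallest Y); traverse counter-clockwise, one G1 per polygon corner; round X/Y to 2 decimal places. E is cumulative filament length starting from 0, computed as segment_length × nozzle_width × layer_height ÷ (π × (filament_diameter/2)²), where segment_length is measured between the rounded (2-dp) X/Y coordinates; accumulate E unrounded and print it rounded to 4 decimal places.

G0 X-8.00 Y0.00 Z11.70
G1 X-7.39 Y-3.06 E0.1557
G1 X-5.66 Y-5.66 E0.3115
G1 X-3.06 Y-7.39 E0.4673
G1 X0.00 Y-8.00 E0.6229
G1 X3.06 Y-7.39 E0.7786
G1 X5.66 Y-5.66 E0.9344
G1 X7.39 Y-3.06 E1.0902
G1 X8.00 Y0.00 E1.2459
G1 X7.60 Y2.00 E1.3476
G1 X18.00 Y2.00 E1.8665
G1 X18.00 Y20.00 E2.7645
G1 X-1.50 Y20.00 E3.7374
G1 X-1.50 Y7.70 E4.3510
G1 X-3.06 Y7.39 E4.4304
G1 X-5.66 Y5.66 E4.5862
G1 X-7.39 Y3.06 E4.7420
G1 X-8.00 Y0.00 E4.8977

At z = 11.7 mm: the cylinder: section is a regular 16-gon, circumradius r=8; the cube at (-1.5, 2) is present — its section is the full 19.5×18 rectangle; Merging all regions: the regions partially overlap (shared area 42.16 mm²), so overlapping operands fuse into one piece — 1 connected region. The outline is a single polygon with 17 vertices. Extrusion per mm of travel: 0.8 × 0.15 / (π × 0.875²) = 0.049890. Accumulating E over each segment gives final E = 4.8977.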